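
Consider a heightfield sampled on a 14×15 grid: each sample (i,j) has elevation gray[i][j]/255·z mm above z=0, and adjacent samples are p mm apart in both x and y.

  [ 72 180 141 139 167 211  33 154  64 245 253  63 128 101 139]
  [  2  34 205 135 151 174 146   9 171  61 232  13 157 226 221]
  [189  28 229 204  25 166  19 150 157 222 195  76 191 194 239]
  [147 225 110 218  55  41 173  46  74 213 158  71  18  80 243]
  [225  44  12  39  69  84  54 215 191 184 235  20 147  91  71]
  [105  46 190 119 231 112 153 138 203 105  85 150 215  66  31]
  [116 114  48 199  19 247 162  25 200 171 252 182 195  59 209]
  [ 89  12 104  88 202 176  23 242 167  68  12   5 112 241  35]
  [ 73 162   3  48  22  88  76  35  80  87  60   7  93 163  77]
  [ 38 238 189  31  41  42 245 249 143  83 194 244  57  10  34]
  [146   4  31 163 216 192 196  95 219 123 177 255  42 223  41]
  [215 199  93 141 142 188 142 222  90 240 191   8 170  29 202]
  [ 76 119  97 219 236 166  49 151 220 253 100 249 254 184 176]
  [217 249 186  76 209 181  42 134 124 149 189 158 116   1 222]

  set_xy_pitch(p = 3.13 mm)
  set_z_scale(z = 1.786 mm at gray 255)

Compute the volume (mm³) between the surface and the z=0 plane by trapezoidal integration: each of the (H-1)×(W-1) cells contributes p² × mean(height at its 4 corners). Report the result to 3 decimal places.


1637.332

height_mm = gray/255 × 1.786; cell vol = 3.13² × mean(4 corners)
unit = 3.13² × 1.786 / (4×255) = 0.0171542 mm³ per gray-sum
row 0: Σ corner-gray over 14 cells = 7620  → 130.7149
row 1: Σ corner-gray over 14 cells = 7791  → 133.6482
row 2: Σ corner-gray over 14 cells = 7494  → 128.5534
row 3: Σ corner-gray over 14 cells = 6420  → 110.1298
row 4: Σ corner-gray over 14 cells = 6828  → 117.1287
row 5: Σ corner-gray over 14 cells = 7833  → 134.3687
row 6: Σ corner-gray over 14 cells = 7099  → 121.7775
row 7: Σ corner-gray over 14 cells = 5026  → 86.2169
row 8: Σ corner-gray over 14 cells = 5602  → 96.0977
row 9: Σ corner-gray over 14 cells = 7663  → 131.4525
row 10: Σ corner-gray over 14 cells = 8186  → 140.4241
row 11: Σ corner-gray over 14 cells = 8973  → 153.9245
row 12: Σ corner-gray over 14 cells = 8913  → 152.8952
Σ rows: total corner-gray = 95448  → 1637.3322 mm³


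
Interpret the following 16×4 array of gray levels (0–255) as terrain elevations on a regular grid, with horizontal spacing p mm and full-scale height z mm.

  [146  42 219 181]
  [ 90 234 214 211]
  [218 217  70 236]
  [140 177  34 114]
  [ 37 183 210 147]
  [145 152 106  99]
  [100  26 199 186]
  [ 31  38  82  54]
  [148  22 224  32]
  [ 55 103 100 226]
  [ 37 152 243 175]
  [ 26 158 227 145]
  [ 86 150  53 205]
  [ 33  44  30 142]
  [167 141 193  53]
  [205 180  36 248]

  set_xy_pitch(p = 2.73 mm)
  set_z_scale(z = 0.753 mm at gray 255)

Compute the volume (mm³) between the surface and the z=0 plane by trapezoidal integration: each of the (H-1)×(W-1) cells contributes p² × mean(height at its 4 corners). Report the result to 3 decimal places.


height_mm = gray/255 × 0.753; cell vol = 2.73² × mean(4 corners)
unit = 2.73² × 0.753 / (4×255) = 0.00550199 mm³ per gray-sum
row 0: Σ corner-gray over 3 cells = 2046  → 11.2571
row 1: Σ corner-gray over 3 cells = 2225  → 12.2419
row 2: Σ corner-gray over 3 cells = 1704  → 9.3754
row 3: Σ corner-gray over 3 cells = 1646  → 9.0563
row 4: Σ corner-gray over 3 cells = 1730  → 9.5184
row 5: Σ corner-gray over 3 cells = 1496  → 8.2310
row 6: Σ corner-gray over 3 cells = 1061  → 5.8376
row 7: Σ corner-gray over 3 cells = 997  → 5.4855
row 8: Σ corner-gray over 3 cells = 1359  → 7.4772
row 9: Σ corner-gray over 3 cells = 1689  → 9.2929
row 10: Σ corner-gray over 3 cells = 1943  → 10.6904
row 11: Σ corner-gray over 3 cells = 1638  → 9.0123
row 12: Σ corner-gray over 3 cells = 1020  → 5.6120
row 13: Σ corner-gray over 3 cells = 1211  → 6.6629
row 14: Σ corner-gray over 3 cells = 1773  → 9.7550
Σ rows: total corner-gray = 23538  → 129.5059 mm³

129.506


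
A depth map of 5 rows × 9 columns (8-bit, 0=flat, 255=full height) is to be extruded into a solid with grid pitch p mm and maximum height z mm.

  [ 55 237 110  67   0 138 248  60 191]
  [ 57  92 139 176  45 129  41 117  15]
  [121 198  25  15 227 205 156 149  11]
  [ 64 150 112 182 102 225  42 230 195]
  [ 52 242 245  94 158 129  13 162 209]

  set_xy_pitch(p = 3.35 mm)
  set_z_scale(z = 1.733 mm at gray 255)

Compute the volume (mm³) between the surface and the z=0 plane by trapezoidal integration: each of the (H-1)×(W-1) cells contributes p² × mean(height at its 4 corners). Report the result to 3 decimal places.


height_mm = gray/255 × 1.733; cell vol = 3.35² × mean(4 corners)
unit = 3.35² × 1.733 / (4×255) = 0.0190672 mm³ per gray-sum
row 0: Σ corner-gray over 8 cells = 3516  → 67.0404
row 1: Σ corner-gray over 8 cells = 3632  → 69.2522
row 2: Σ corner-gray over 8 cells = 4427  → 84.4107
row 3: Σ corner-gray over 8 cells = 4692  → 89.4635
Σ rows: total corner-gray = 16267  → 310.1669 mm³

310.167


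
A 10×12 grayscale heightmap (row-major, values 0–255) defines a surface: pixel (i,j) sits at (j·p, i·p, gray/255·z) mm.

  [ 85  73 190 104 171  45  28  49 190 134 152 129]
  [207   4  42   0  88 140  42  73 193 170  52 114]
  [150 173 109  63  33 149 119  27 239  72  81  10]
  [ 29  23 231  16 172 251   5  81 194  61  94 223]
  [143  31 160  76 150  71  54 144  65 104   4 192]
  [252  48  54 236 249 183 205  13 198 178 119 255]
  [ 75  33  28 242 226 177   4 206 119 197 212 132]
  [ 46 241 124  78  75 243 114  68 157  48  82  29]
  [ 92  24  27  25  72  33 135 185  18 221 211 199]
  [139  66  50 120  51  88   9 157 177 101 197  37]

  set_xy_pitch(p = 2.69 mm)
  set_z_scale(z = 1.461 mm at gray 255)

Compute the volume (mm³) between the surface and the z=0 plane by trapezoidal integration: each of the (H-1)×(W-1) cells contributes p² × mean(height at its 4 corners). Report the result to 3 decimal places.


height_mm = gray/255 × 1.461; cell vol = 2.69² × mean(4 corners)
unit = 2.69² × 1.461 / (4×255) = 0.0103646 mm³ per gray-sum
row 0: Σ corner-gray over 11 cells = 4415  → 45.7599
row 1: Σ corner-gray over 11 cells = 4219  → 43.7285
row 2: Σ corner-gray over 11 cells = 4798  → 49.7296
row 3: Σ corner-gray over 11 cells = 4561  → 47.2732
row 4: Σ corner-gray over 11 cells = 5526  → 57.2751
row 5: Σ corner-gray over 11 cells = 6568  → 68.0750
row 6: Σ corner-gray over 11 cells = 5630  → 58.3530
row 7: Σ corner-gray over 11 cells = 4728  → 49.0041
row 8: Σ corner-gray over 11 cells = 4401  → 45.6148
Σ rows: total corner-gray = 44846  → 464.8131 mm³

464.813


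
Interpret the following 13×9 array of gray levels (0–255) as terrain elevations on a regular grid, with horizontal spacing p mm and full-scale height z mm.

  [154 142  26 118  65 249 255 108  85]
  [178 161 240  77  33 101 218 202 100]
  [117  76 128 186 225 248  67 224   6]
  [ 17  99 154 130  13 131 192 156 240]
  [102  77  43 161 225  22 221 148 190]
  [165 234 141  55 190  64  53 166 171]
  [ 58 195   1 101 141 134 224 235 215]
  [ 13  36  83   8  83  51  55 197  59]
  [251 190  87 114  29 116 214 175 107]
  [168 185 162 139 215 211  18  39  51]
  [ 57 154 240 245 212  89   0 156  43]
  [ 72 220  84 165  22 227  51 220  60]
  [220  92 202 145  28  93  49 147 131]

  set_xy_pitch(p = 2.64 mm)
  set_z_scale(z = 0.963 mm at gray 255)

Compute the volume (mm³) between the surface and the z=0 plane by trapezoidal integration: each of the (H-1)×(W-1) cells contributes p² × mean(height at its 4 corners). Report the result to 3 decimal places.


height_mm = gray/255 × 0.963; cell vol = 2.64² × mean(4 corners)
unit = 2.64² × 0.963 / (4×255) = 0.00658012 mm³ per gray-sum
row 0: Σ corner-gray over 8 cells = 4507  → 29.6566
row 1: Σ corner-gray over 8 cells = 4773  → 31.4069
row 2: Σ corner-gray over 8 cells = 4438  → 29.2026
row 3: Σ corner-gray over 8 cells = 4093  → 26.9324
row 4: Σ corner-gray over 8 cells = 4228  → 27.8208
row 5: Σ corner-gray over 8 cells = 4477  → 29.4592
row 6: Σ corner-gray over 8 cells = 3433  → 22.5896
row 7: Σ corner-gray over 8 cells = 3306  → 21.7539
row 8: Σ corner-gray over 8 cells = 4365  → 28.7222
row 9: Σ corner-gray over 8 cells = 4449  → 29.2750
row 10: Σ corner-gray over 8 cells = 4402  → 28.9657
row 11: Σ corner-gray over 8 cells = 3973  → 26.1428
Σ rows: total corner-gray = 50444  → 331.9277 mm³

331.928


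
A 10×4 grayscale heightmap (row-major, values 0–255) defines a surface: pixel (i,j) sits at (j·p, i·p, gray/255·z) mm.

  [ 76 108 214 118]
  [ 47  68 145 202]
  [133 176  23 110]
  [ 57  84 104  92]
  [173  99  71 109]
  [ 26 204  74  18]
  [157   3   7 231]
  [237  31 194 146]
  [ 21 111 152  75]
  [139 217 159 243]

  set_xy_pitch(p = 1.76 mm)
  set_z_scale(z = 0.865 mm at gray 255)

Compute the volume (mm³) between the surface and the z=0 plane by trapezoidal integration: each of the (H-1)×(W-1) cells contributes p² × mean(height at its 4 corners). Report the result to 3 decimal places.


31.060

height_mm = gray/255 × 0.865; cell vol = 1.76² × mean(4 corners)
unit = 1.76² × 0.865 / (4×255) = 0.00262689 mm³ per gray-sum
row 0: Σ corner-gray over 3 cells = 1513  → 3.9745
row 1: Σ corner-gray over 3 cells = 1316  → 3.4570
row 2: Σ corner-gray over 3 cells = 1166  → 3.0629
row 3: Σ corner-gray over 3 cells = 1147  → 3.0130
row 4: Σ corner-gray over 3 cells = 1222  → 3.2101
row 5: Σ corner-gray over 3 cells = 1008  → 2.6479
row 6: Σ corner-gray over 3 cells = 1241  → 3.2600
row 7: Σ corner-gray over 3 cells = 1455  → 3.8221
row 8: Σ corner-gray over 3 cells = 1756  → 4.6128
Σ rows: total corner-gray = 11824  → 31.0603 mm³


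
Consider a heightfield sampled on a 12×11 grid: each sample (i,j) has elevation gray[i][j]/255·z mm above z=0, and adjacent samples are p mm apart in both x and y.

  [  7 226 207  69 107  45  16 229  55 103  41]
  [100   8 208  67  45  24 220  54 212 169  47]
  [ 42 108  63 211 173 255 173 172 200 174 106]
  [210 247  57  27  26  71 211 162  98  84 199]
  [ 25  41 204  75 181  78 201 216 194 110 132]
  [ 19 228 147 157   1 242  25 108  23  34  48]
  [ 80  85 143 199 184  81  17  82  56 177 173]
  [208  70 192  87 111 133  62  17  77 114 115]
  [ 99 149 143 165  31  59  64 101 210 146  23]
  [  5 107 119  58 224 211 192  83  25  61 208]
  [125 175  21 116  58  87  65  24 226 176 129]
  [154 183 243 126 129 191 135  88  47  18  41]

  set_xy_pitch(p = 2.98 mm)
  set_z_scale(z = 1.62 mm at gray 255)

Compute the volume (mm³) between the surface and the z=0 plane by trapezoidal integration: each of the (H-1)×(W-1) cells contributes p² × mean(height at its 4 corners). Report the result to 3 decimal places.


height_mm = gray/255 × 1.62; cell vol = 2.98² × mean(4 corners)
unit = 2.98² × 1.62 / (4×255) = 0.0141042 mm³ per gray-sum
row 0: Σ corner-gray over 10 cells = 4323  → 60.9723
row 1: Σ corner-gray over 10 cells = 5367  → 75.6971
row 2: Σ corner-gray over 10 cells = 5581  → 78.7153
row 3: Σ corner-gray over 10 cells = 5132  → 72.3826
row 4: Σ corner-gray over 10 cells = 4754  → 67.0512
row 5: Σ corner-gray over 10 cells = 4298  → 60.6197
row 6: Σ corner-gray over 10 cells = 4350  → 61.3531
row 7: Σ corner-gray over 10 cells = 4307  → 60.7466
row 8: Σ corner-gray over 10 cells = 4631  → 65.3164
row 9: Σ corner-gray over 10 cells = 4523  → 63.7931
row 10: Σ corner-gray over 10 cells = 4665  → 65.7959
Σ rows: total corner-gray = 51931  → 732.4434 mm³

732.443


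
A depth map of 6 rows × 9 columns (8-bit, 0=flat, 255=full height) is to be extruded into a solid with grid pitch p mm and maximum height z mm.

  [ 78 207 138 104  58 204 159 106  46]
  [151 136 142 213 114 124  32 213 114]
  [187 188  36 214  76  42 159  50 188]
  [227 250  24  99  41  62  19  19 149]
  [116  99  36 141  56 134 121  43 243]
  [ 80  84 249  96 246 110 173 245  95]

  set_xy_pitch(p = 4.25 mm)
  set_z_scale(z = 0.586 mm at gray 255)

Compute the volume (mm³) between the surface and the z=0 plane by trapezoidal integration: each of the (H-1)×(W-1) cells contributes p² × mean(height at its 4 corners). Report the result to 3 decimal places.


height_mm = gray/255 × 0.586; cell vol = 4.25² × mean(4 corners)
unit = 4.25² × 0.586 / (4×255) = 0.0103771 mm³ per gray-sum
row 0: Σ corner-gray over 8 cells = 4289  → 44.5073
row 1: Σ corner-gray over 8 cells = 4118  → 42.7328
row 2: Σ corner-gray over 8 cells = 3309  → 34.3378
row 3: Σ corner-gray over 8 cells = 3023  → 31.3699
row 4: Σ corner-gray over 8 cells = 4200  → 43.5837
Σ rows: total corner-gray = 18939  → 196.5316 mm³

196.532


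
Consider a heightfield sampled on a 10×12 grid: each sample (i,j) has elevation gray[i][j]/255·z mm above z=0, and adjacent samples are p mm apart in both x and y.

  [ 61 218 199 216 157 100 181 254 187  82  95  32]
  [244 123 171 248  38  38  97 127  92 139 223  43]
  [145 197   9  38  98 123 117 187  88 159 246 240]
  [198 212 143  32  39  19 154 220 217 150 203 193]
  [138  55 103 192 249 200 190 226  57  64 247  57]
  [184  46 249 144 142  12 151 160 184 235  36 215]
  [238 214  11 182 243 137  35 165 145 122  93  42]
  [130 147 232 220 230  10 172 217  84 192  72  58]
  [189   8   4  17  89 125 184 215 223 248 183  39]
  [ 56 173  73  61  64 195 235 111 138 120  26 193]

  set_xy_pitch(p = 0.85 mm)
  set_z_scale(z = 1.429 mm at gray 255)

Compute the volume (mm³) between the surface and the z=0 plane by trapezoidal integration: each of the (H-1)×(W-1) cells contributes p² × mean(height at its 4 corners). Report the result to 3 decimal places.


55.925

height_mm = gray/255 × 1.429; cell vol = 0.85² × mean(4 corners)
unit = 0.85² × 1.429 / (4×255) = 0.00101221 mm³ per gray-sum
row 0: Σ corner-gray over 11 cells = 6350  → 6.4275
row 1: Σ corner-gray over 11 cells = 5788  → 5.8587
row 2: Σ corner-gray over 11 cells = 6078  → 6.1522
row 3: Σ corner-gray over 11 cells = 6530  → 6.6097
row 4: Σ corner-gray over 11 cells = 6478  → 6.5571
row 5: Σ corner-gray over 11 cells = 6091  → 6.1654
row 6: Σ corner-gray over 11 cells = 6314  → 6.3911
row 7: Σ corner-gray over 11 cells = 6160  → 6.2352
row 8: Σ corner-gray over 11 cells = 5461  → 5.5277
Σ rows: total corner-gray = 55250  → 55.9245 mm³


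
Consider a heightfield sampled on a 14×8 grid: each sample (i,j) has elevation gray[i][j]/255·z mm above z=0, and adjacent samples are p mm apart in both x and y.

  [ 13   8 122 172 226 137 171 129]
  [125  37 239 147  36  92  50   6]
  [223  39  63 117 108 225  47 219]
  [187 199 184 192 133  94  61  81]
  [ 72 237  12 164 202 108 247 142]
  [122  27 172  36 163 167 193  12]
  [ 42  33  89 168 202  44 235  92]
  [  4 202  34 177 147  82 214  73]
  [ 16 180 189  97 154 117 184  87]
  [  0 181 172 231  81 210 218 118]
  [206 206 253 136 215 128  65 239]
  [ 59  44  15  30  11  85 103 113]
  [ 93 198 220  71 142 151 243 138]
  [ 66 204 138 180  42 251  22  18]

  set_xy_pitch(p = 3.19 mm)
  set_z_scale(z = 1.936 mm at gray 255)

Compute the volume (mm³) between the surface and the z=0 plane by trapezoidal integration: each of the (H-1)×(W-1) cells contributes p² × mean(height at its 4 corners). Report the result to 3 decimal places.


height_mm = gray/255 × 1.936; cell vol = 3.19² × mean(4 corners)
unit = 3.19² × 1.936 / (4×255) = 0.0193146 mm³ per gray-sum
row 0: Σ corner-gray over 7 cells = 3147  → 60.7832
row 1: Σ corner-gray over 7 cells = 2973  → 57.4224
row 2: Σ corner-gray over 7 cells = 3634  → 70.1894
row 3: Σ corner-gray over 7 cells = 4148  → 80.1171
row 4: Σ corner-gray over 7 cells = 3804  → 73.4729
row 5: Σ corner-gray over 7 cells = 3326  → 64.2405
row 6: Σ corner-gray over 7 cells = 3465  → 66.9252
row 7: Σ corner-gray over 7 cells = 3734  → 72.1209
row 8: Σ corner-gray over 7 cells = 4249  → 82.0679
row 9: Σ corner-gray over 7 cells = 4755  → 91.8411
row 10: Σ corner-gray over 7 cells = 3199  → 61.7875
row 11: Σ corner-gray over 7 cells = 3029  → 58.5040
row 12: Σ corner-gray over 7 cells = 4039  → 78.0118
Σ rows: total corner-gray = 47502  → 917.4839 mm³

917.484


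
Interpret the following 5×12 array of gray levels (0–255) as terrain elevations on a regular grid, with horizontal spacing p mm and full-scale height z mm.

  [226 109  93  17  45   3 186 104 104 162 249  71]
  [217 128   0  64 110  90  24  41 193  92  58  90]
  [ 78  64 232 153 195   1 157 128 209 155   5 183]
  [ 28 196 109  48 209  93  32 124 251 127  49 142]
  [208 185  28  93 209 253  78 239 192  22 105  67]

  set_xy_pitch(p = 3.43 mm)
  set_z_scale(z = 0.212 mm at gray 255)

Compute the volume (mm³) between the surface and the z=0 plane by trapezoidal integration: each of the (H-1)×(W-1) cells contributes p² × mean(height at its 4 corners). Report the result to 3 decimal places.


49.756

height_mm = gray/255 × 0.212; cell vol = 3.43² × mean(4 corners)
unit = 3.43² × 0.212 / (4×255) = 0.00244525 mm³ per gray-sum
row 0: Σ corner-gray over 11 cells = 4348  → 10.6320
row 1: Σ corner-gray over 11 cells = 4766  → 11.6541
row 2: Σ corner-gray over 11 cells = 5505  → 13.4611
row 3: Σ corner-gray over 11 cells = 5729  → 14.0089
Σ rows: total corner-gray = 20348  → 49.7560 mm³


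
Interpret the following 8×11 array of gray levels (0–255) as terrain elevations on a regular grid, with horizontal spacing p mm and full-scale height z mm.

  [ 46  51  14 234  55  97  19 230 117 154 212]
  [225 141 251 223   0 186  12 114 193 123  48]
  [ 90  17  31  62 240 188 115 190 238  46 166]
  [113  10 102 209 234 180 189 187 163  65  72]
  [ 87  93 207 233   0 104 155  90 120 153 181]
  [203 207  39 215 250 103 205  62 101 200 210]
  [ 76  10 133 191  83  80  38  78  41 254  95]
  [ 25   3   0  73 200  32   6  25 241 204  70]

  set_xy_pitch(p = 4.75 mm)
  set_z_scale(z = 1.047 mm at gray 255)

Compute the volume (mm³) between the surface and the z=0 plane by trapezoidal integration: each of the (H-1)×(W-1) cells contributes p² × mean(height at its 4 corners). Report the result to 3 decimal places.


824.742

height_mm = gray/255 × 1.047; cell vol = 4.75² × mean(4 corners)
unit = 4.75² × 1.047 / (4×255) = 0.0231597 mm³ per gray-sum
row 0: Σ corner-gray over 10 cells = 4959  → 114.8492
row 1: Σ corner-gray over 10 cells = 5269  → 122.0287
row 2: Σ corner-gray over 10 cells = 5373  → 124.4373
row 3: Σ corner-gray over 10 cells = 5441  → 126.0122
row 4: Σ corner-gray over 10 cells = 5755  → 133.2843
row 5: Σ corner-gray over 10 cells = 5164  → 119.5969
row 6: Σ corner-gray over 10 cells = 3650  → 84.5331
Σ rows: total corner-gray = 35611  → 824.7416 mm³


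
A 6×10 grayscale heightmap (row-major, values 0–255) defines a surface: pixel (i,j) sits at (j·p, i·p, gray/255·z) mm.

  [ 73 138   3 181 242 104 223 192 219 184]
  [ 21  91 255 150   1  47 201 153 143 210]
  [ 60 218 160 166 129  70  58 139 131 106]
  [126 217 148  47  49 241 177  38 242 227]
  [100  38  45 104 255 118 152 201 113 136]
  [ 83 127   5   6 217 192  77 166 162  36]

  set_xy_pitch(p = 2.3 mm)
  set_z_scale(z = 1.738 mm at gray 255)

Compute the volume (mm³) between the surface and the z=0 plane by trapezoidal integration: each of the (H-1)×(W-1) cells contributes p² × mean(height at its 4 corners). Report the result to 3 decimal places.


height_mm = gray/255 × 1.738; cell vol = 2.3² × mean(4 corners)
unit = 2.3² × 1.738 / (4×255) = 0.00901375 mm³ per gray-sum
row 0: Σ corner-gray over 9 cells = 5174  → 46.6371
row 1: Σ corner-gray over 9 cells = 4621  → 41.6525
row 2: Σ corner-gray over 9 cells = 4979  → 44.8794
row 3: Σ corner-gray over 9 cells = 4959  → 44.6992
row 4: Σ corner-gray over 9 cells = 4311  → 38.8583
Σ rows: total corner-gray = 24044  → 216.7265 mm³

216.726


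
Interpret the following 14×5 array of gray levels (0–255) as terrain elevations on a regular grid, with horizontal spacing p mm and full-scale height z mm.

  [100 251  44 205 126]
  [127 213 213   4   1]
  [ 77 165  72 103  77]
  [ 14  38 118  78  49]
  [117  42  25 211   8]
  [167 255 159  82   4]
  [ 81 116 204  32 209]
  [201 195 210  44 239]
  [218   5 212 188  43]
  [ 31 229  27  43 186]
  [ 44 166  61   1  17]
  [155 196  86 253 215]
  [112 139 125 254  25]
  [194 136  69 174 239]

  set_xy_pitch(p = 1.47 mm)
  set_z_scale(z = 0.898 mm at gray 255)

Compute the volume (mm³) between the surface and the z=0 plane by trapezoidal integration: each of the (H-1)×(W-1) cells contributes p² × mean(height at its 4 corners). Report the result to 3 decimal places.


48.526

height_mm = gray/255 × 0.898; cell vol = 1.47² × mean(4 corners)
unit = 1.47² × 0.898 / (4×255) = 0.00190244 mm³ per gray-sum
row 0: Σ corner-gray over 4 cells = 2214  → 4.2120
row 1: Σ corner-gray over 4 cells = 1822  → 3.4662
row 2: Σ corner-gray over 4 cells = 1365  → 2.5968
row 3: Σ corner-gray over 4 cells = 1212  → 2.3058
row 4: Σ corner-gray over 4 cells = 1844  → 3.5081
row 5: Σ corner-gray over 4 cells = 2157  → 4.1036
row 6: Σ corner-gray over 4 cells = 2332  → 4.4365
row 7: Σ corner-gray over 4 cells = 2409  → 4.5830
row 8: Σ corner-gray over 4 cells = 1886  → 3.5880
row 9: Σ corner-gray over 4 cells = 1332  → 2.5340
row 10: Σ corner-gray over 4 cells = 1957  → 3.7231
row 11: Σ corner-gray over 4 cells = 2613  → 4.9711
row 12: Σ corner-gray over 4 cells = 2364  → 4.4974
Σ rows: total corner-gray = 25507  → 48.5255 mm³


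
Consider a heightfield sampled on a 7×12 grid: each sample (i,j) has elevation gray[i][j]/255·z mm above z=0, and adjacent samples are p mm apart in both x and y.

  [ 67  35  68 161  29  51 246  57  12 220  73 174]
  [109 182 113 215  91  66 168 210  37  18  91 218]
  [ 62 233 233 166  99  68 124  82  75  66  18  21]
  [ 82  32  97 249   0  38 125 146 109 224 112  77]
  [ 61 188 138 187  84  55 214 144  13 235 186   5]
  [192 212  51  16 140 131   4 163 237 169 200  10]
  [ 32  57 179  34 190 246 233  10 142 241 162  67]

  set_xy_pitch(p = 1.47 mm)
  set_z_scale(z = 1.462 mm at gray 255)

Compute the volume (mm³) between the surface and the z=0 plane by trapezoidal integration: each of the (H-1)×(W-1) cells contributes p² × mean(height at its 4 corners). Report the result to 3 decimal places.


98.872

height_mm = gray/255 × 1.462; cell vol = 1.47² × mean(4 corners)
unit = 1.47² × 1.462 / (4×255) = 0.00309729 mm³ per gray-sum
row 0: Σ corner-gray over 11 cells = 4854  → 15.0342
row 1: Σ corner-gray over 11 cells = 5120  → 15.8581
row 2: Σ corner-gray over 11 cells = 4834  → 14.9723
row 3: Σ corner-gray over 11 cells = 5377  → 16.6541
row 4: Σ corner-gray over 11 cells = 5802  → 17.9705
row 5: Σ corner-gray over 11 cells = 5935  → 18.3824
Σ rows: total corner-gray = 31922  → 98.8717 mm³


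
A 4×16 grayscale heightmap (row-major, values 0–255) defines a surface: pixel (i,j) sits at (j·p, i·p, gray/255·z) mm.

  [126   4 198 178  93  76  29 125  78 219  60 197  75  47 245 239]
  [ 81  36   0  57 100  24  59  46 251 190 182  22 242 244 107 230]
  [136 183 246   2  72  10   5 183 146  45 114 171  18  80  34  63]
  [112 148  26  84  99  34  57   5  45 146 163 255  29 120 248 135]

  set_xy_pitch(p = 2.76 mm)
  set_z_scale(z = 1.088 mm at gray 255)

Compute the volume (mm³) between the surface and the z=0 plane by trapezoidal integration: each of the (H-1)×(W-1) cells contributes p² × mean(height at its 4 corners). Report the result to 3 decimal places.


height_mm = gray/255 × 1.088; cell vol = 2.76² × mean(4 corners)
unit = 2.76² × 1.088 / (4×255) = 0.00812544 mm³ per gray-sum
row 0: Σ corner-gray over 15 cells = 7044  → 57.2356
row 1: Σ corner-gray over 15 cells = 6248  → 50.7677
row 2: Σ corner-gray over 15 cells = 5982  → 48.6064
Σ rows: total corner-gray = 19274  → 156.6097 mm³

156.610


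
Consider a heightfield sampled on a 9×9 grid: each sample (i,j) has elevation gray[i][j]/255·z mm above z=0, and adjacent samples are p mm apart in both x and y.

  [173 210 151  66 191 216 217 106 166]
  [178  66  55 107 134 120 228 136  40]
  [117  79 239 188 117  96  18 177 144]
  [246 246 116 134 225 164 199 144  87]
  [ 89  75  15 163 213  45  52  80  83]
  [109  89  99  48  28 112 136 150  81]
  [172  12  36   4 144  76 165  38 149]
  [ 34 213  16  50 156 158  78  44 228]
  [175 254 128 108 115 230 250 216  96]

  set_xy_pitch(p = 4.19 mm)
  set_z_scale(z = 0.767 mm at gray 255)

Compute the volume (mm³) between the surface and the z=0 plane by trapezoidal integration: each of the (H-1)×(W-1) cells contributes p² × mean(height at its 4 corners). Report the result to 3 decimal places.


height_mm = gray/255 × 0.767; cell vol = 4.19² × mean(4 corners)
unit = 4.19² × 0.767 / (4×255) = 0.0132015 mm³ per gray-sum
row 0: Σ corner-gray over 8 cells = 4563  → 60.2384
row 1: Σ corner-gray over 8 cells = 3999  → 52.7928
row 2: Σ corner-gray over 8 cells = 4878  → 64.3969
row 3: Σ corner-gray over 8 cells = 4247  → 56.0668
row 4: Σ corner-gray over 8 cells = 2972  → 39.2349
row 5: Σ corner-gray over 8 cells = 2785  → 36.7662
row 6: Σ corner-gray over 8 cells = 2963  → 39.1160
row 7: Σ corner-gray over 8 cells = 4565  → 60.2648
Σ rows: total corner-gray = 30972  → 408.8768 mm³

408.877


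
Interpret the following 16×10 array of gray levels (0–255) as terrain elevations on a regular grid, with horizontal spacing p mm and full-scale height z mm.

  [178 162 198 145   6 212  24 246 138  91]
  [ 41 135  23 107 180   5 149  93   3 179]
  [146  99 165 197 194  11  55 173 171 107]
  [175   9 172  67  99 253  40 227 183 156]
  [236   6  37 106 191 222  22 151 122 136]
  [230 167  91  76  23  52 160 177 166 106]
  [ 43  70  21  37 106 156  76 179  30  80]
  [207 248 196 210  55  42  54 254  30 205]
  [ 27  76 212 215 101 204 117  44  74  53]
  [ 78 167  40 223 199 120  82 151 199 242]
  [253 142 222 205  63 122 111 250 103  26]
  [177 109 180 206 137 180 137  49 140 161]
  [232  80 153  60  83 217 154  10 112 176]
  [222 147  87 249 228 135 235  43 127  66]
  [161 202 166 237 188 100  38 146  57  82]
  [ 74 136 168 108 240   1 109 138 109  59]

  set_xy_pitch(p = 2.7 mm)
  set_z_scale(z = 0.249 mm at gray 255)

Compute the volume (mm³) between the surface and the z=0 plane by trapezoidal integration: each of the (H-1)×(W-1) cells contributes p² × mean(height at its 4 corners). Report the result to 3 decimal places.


123.498

height_mm = gray/255 × 0.249; cell vol = 2.7² × mean(4 corners)
unit = 2.7² × 0.249 / (4×255) = 0.00177962 mm³ per gray-sum
row 0: Σ corner-gray over 9 cells = 4141  → 7.3694
row 1: Σ corner-gray over 9 cells = 3993  → 7.1060
row 2: Σ corner-gray over 9 cells = 4814  → 8.5671
row 3: Σ corner-gray over 9 cells = 4517  → 8.0385
row 4: Σ corner-gray over 9 cells = 4246  → 7.5563
row 5: Σ corner-gray over 9 cells = 3633  → 6.4654
row 6: Σ corner-gray over 9 cells = 4063  → 7.2306
row 7: Σ corner-gray over 9 cells = 4756  → 8.4639
row 8: Σ corner-gray over 9 cells = 4848  → 8.6276
row 9: Σ corner-gray over 9 cells = 5397  → 9.6046
row 10: Σ corner-gray over 9 cells = 5329  → 9.4836
row 11: Σ corner-gray over 9 cells = 4760  → 8.4710
row 12: Σ corner-gray over 9 cells = 4936  → 8.7842
row 13: Σ corner-gray over 9 cells = 5301  → 9.4338
row 14: Σ corner-gray over 9 cells = 4662  → 8.2966
Σ rows: total corner-gray = 69396  → 123.4983 mm³


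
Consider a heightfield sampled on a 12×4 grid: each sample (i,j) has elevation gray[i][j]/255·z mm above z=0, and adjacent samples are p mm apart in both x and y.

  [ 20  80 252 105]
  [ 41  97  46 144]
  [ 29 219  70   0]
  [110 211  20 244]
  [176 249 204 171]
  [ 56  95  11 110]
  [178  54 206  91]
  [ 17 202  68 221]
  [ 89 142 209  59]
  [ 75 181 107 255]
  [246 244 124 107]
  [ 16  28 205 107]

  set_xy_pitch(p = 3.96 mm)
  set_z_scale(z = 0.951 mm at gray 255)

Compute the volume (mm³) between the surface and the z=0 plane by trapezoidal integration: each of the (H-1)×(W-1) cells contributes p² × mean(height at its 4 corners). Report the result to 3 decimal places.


252.238

height_mm = gray/255 × 0.951; cell vol = 3.96² × mean(4 corners)
unit = 3.96² × 0.951 / (4×255) = 0.0146208 mm³ per gray-sum
row 0: Σ corner-gray over 3 cells = 1260  → 18.4222
row 1: Σ corner-gray over 3 cells = 1078  → 15.7612
row 2: Σ corner-gray over 3 cells = 1423  → 20.8054
row 3: Σ corner-gray over 3 cells = 2069  → 30.2504
row 4: Σ corner-gray over 3 cells = 1631  → 23.8465
row 5: Σ corner-gray over 3 cells = 1167  → 17.0625
row 6: Σ corner-gray over 3 cells = 1567  → 22.9108
row 7: Σ corner-gray over 3 cells = 1628  → 23.8026
row 8: Σ corner-gray over 3 cells = 1756  → 25.6741
row 9: Σ corner-gray over 3 cells = 1995  → 29.1685
row 10: Σ corner-gray over 3 cells = 1678  → 24.5337
Σ rows: total corner-gray = 17252  → 252.2378 mm³


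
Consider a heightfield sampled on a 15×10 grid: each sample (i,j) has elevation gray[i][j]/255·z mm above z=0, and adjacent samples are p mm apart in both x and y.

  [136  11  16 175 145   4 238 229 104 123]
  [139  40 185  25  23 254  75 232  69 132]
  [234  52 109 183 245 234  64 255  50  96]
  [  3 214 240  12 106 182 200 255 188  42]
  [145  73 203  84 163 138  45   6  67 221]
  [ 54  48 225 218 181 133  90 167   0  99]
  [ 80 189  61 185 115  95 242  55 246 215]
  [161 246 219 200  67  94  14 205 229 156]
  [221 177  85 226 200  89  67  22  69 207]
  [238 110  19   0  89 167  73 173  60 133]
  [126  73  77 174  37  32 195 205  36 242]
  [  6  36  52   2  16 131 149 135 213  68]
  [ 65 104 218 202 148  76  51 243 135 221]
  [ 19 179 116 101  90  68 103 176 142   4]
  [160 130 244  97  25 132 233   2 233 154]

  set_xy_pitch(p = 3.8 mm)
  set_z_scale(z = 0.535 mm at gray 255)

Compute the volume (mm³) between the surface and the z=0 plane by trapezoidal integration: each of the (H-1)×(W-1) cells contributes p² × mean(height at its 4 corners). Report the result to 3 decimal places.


483.269

height_mm = gray/255 × 0.535; cell vol = 3.8² × mean(4 corners)
unit = 3.8² × 0.535 / (4×255) = 0.00757392 mm³ per gray-sum
row 0: Σ corner-gray over 9 cells = 4180  → 31.6590
row 1: Σ corner-gray over 9 cells = 4791  → 36.2867
row 2: Σ corner-gray over 9 cells = 5553  → 42.0580
row 3: Σ corner-gray over 9 cells = 4763  → 36.0746
row 4: Σ corner-gray over 9 cells = 4201  → 31.8180
row 5: Σ corner-gray over 9 cells = 4948  → 37.4758
row 6: Σ corner-gray over 9 cells = 5536  → 41.9292
row 7: Σ corner-gray over 9 cells = 5163  → 39.1042
row 8: Σ corner-gray over 9 cells = 4051  → 30.6820
row 9: Σ corner-gray over 9 cells = 3779  → 28.6218
row 10: Σ corner-gray over 9 cells = 3568  → 27.0238
row 11: Σ corner-gray over 9 cells = 4182  → 31.6741
row 12: Σ corner-gray over 9 cells = 4613  → 34.9385
row 13: Σ corner-gray over 9 cells = 4479  → 33.9236
Σ rows: total corner-gray = 63807  → 483.2692 mm³


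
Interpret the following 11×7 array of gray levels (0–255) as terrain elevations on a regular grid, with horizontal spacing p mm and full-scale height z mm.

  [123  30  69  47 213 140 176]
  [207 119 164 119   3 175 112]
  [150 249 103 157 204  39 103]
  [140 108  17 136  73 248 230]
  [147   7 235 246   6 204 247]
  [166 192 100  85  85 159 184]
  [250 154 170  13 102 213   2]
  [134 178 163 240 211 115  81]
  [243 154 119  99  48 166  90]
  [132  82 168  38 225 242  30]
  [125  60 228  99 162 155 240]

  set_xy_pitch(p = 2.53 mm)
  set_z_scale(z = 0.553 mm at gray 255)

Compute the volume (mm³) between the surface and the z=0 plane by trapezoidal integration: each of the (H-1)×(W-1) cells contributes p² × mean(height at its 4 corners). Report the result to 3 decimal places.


height_mm = gray/255 × 0.553; cell vol = 2.53² × mean(4 corners)
unit = 2.53² × 0.553 / (4×255) = 0.00347029 mm³ per gray-sum
row 0: Σ corner-gray over 6 cells = 2776  → 9.6335
row 1: Σ corner-gray over 6 cells = 3236  → 11.2299
row 2: Σ corner-gray over 6 cells = 3291  → 11.4207
row 3: Σ corner-gray over 6 cells = 3324  → 11.5353
row 4: Σ corner-gray over 6 cells = 3382  → 11.7365
row 5: Σ corner-gray over 6 cells = 3148  → 10.9245
row 6: Σ corner-gray over 6 cells = 3585  → 12.4410
row 7: Σ corner-gray over 6 cells = 3534  → 12.2640
row 8: Σ corner-gray over 6 cells = 3177  → 11.0251
row 9: Σ corner-gray over 6 cells = 3445  → 11.9552
Σ rows: total corner-gray = 32898  → 114.1657 mm³

114.166


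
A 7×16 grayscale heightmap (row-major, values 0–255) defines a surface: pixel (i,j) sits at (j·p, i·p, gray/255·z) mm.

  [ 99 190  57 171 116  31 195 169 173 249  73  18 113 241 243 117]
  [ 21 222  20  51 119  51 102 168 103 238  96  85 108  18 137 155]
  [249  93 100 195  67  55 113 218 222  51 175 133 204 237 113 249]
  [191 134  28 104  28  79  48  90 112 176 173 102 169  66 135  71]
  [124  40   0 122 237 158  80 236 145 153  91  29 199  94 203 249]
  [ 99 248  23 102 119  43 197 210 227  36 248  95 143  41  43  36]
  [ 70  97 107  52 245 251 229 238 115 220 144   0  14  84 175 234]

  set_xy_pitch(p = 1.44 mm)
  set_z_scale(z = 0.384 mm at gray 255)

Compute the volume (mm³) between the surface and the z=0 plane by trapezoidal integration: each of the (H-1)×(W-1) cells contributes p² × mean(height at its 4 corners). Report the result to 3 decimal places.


height_mm = gray/255 × 0.384; cell vol = 1.44² × mean(4 corners)
unit = 1.44² × 0.384 / (4×255) = 0.000780649 mm³ per gray-sum
row 0: Σ corner-gray over 15 cells = 7506  → 5.8596
row 1: Σ corner-gray over 15 cells = 7662  → 5.9813
row 2: Σ corner-gray over 15 cells = 7600  → 5.9329
row 3: Σ corner-gray over 15 cells = 7097  → 5.5403
row 4: Σ corner-gray over 15 cells = 7632  → 5.9579
row 5: Σ corner-gray over 15 cells = 7931  → 6.1913
Σ rows: total corner-gray = 45428  → 35.4633 mm³

35.463


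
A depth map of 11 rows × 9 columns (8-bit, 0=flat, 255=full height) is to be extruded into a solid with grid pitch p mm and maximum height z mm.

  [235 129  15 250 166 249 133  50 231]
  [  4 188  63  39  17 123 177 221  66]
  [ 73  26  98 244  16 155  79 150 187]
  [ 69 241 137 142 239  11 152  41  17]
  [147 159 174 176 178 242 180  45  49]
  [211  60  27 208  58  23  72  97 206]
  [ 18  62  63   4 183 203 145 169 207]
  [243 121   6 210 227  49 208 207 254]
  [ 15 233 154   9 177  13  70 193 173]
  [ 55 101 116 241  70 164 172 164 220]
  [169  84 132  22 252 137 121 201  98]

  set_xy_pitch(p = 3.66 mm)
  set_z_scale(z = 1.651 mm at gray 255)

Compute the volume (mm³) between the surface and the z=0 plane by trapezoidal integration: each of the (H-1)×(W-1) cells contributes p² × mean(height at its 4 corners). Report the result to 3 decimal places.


height_mm = gray/255 × 1.651; cell vol = 3.66² × mean(4 corners)
unit = 3.66² × 1.651 / (4×255) = 0.0216825 mm³ per gray-sum
row 0: Σ corner-gray over 8 cells = 4176  → 90.5461
row 1: Σ corner-gray over 8 cells = 3522  → 76.3657
row 2: Σ corner-gray over 8 cells = 3808  → 82.5669
row 3: Σ corner-gray over 8 cells = 4516  → 97.9181
row 4: Σ corner-gray over 8 cells = 4011  → 86.9685
row 5: Σ corner-gray over 8 cells = 3390  → 73.5036
row 6: Σ corner-gray over 8 cells = 4436  → 96.1835
row 7: Σ corner-gray over 8 cells = 4439  → 96.2486
row 8: Σ corner-gray over 8 cells = 4217  → 91.4350
row 9: Σ corner-gray over 8 cells = 4496  → 97.4845
Σ rows: total corner-gray = 41011  → 889.2204 mm³

889.220


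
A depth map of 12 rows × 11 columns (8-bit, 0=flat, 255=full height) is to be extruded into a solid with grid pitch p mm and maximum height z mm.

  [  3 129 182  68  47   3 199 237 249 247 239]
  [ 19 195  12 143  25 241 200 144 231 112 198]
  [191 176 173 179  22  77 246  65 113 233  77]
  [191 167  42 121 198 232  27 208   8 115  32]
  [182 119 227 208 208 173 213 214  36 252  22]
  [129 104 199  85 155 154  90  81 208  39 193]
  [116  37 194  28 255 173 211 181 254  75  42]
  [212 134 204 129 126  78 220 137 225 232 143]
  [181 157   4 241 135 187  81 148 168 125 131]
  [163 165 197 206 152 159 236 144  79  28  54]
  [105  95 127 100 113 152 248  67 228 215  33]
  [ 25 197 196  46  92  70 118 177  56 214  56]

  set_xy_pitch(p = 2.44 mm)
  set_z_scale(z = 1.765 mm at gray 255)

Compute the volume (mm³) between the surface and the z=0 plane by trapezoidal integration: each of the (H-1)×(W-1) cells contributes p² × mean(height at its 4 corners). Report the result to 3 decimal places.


height_mm = gray/255 × 1.765; cell vol = 2.44² × mean(4 corners)
unit = 2.44² × 1.765 / (4×255) = 0.0103021 mm³ per gray-sum
row 0: Σ corner-gray over 10 cells = 5787  → 59.6180
row 1: Σ corner-gray over 10 cells = 5659  → 58.2994
row 2: Σ corner-gray over 10 cells = 5295  → 54.5494
row 3: Σ corner-gray over 10 cells = 5963  → 61.4312
row 4: Σ corner-gray over 10 cells = 6056  → 62.3893
row 5: Σ corner-gray over 10 cells = 5526  → 56.9292
row 6: Σ corner-gray over 10 cells = 6299  → 64.8927
row 7: Σ corner-gray over 10 cells = 6129  → 63.1413
row 8: Σ corner-gray over 10 cells = 5753  → 59.2678
row 9: Σ corner-gray over 10 cells = 5777  → 59.5150
row 10: Σ corner-gray over 10 cells = 5241  → 53.9931
Σ rows: total corner-gray = 63485  → 654.0265 mm³

654.026


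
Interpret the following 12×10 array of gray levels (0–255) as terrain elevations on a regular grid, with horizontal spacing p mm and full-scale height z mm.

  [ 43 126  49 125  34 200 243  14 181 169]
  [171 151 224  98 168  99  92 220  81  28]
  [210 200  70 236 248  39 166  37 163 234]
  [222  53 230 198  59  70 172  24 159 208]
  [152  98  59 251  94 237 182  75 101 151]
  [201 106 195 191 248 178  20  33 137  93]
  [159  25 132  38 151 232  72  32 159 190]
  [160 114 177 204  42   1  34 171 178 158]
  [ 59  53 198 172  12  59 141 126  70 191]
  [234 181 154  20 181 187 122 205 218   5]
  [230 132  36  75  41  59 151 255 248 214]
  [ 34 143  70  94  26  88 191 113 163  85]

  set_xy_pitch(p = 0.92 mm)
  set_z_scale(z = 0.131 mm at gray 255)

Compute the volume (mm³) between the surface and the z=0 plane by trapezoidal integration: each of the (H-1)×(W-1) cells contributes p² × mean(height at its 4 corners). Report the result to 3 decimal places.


5.639

height_mm = gray/255 × 0.131; cell vol = 0.92² × mean(4 corners)
unit = 0.92² × 0.131 / (4×255) = 0.000108704 mm³ per gray-sum
row 0: Σ corner-gray over 9 cells = 4621  → 0.5023
row 1: Σ corner-gray over 9 cells = 5227  → 0.5682
row 2: Σ corner-gray over 9 cells = 5122  → 0.5568
row 3: Σ corner-gray over 9 cells = 4857  → 0.5280
row 4: Σ corner-gray over 9 cells = 5007  → 0.5443
row 5: Σ corner-gray over 9 cells = 4541  → 0.4936
row 6: Σ corner-gray over 9 cells = 4191  → 0.4556
row 7: Σ corner-gray over 9 cells = 4072  → 0.4426
row 8: Σ corner-gray over 9 cells = 4687  → 0.5095
row 9: Σ corner-gray over 9 cells = 5213  → 0.5667
row 10: Σ corner-gray over 9 cells = 4333  → 0.4710
Σ rows: total corner-gray = 51871  → 5.6386 mm³


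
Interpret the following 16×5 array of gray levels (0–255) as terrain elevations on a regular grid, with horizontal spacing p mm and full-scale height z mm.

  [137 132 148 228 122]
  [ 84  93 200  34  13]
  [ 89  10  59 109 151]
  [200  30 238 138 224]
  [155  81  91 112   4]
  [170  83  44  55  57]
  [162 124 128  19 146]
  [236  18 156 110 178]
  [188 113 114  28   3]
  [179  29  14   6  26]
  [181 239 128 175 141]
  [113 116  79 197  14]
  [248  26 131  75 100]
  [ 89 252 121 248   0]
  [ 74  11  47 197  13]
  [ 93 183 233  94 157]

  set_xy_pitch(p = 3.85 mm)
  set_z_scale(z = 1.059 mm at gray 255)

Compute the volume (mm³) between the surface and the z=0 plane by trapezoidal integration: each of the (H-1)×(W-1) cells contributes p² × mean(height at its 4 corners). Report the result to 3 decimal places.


402.167

height_mm = gray/255 × 1.059; cell vol = 3.85² × mean(4 corners)
unit = 3.85² × 1.059 / (4×255) = 0.0153892 mm³ per gray-sum
row 0: Σ corner-gray over 4 cells = 2026  → 31.1786
row 1: Σ corner-gray over 4 cells = 1347  → 20.7293
row 2: Σ corner-gray over 4 cells = 1832  → 28.1931
row 3: Σ corner-gray over 4 cells = 1963  → 30.2091
row 4: Σ corner-gray over 4 cells = 1318  → 20.2830
row 5: Σ corner-gray over 4 cells = 1441  → 22.1759
row 6: Σ corner-gray over 4 cells = 1832  → 28.1931
row 7: Σ corner-gray over 4 cells = 1683  → 25.9001
row 8: Σ corner-gray over 4 cells = 1004  → 15.4508
row 9: Σ corner-gray over 4 cells = 1709  → 26.3002
row 10: Σ corner-gray over 4 cells = 2317  → 35.6569
row 11: Σ corner-gray over 4 cells = 1723  → 26.5157
row 12: Σ corner-gray over 4 cells = 2143  → 32.9791
row 13: Σ corner-gray over 4 cells = 1928  → 29.6705
row 14: Σ corner-gray over 4 cells = 1867  → 28.7317
Σ rows: total corner-gray = 26133  → 402.1671 mm³
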